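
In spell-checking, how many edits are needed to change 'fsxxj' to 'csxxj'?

Let D[i][j] be the edit distance between the first i characters of 'fsxxj' and the first j characters of 'csxxj', with D[i][0] = i, D[0][j] = j, and D[i][j] = D[i-1][j-1] if the characters match, else 1 + min(D[i-1][j], D[i][j-1], D[i-1][j-1]). Filling the table (rows: prefixes of 'fsxxj', columns: prefixes of 'csxxj'):
     ε  c  s  x  x  j
  ε  0  1  2  3  4  5
  f  1  1  2  3  4  5
  s  2  2  1  2  3  4
  x  3  3  2  1  2  3
  x  4  4  3  2  1  2
  j  5  5  4  3  2  1
The bottom-right entry gives D[5][5] = 1, so no sequence of fewer than 1 edit works. Backtracking through the table gives one optimal edit sequence (1 edit):
  fsxxj → csxxj (sub f→c @1)
Edit distance = 1.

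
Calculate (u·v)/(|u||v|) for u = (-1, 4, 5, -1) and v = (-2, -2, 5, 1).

With u = (-1, 4, 5, -1), v = (-2, -2, 5, 1):
u·v = (-1)·(-2) + 4·(-2) + 5·5 + (-1)·1 = 2 + (-8) + 25 + (-1) = 18.
|u| = √((-1)² + 4² + 5² + (-1)²) = √43, |v| = √((-2)² + (-2)² + 5² + 1²) = √34, so |u||v| = √(43·34) = √1462.
cos θ = (u·v)/(|u||v|) = 18/√1462 ≈ 0.4708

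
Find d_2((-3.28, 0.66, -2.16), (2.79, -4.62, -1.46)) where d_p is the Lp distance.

(Σ|x_i - y_i|^2)^(1/2) = (|-3.28 - 2.79|^2 + |0.66 - (-4.62)|^2 + |-2.16 - (-1.46)|^2)^(1/2)
= (6.07^2 + 5.28^2 + 0.7^2)^(1/2) = (36.8449 + 27.8784 + 0.49)^(1/2) = (65.2133)^(1/2) ≈ 8.0755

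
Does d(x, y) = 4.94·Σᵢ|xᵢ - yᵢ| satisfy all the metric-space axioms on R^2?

Yes. The L1 (Manhattan) norm induces a metric on R^2, and multiplying a metric by a positive constant 4.94 > 0 preserves all four axioms: non-negativity (4.94·||x-y|| ≥ 0), identity (4.94·||x-y|| = 0 ⟺ ||x-y|| = 0 ⟺ x = y), symmetry (||x-y|| = ||y-x||), and the triangle inequality (4.94·||x-z|| ≤ 4.94·||x-y|| + 4.94·||y-z||). So d is a metric.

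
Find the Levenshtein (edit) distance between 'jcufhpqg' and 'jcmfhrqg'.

Let D[i][j] be the edit distance between the first i characters of 'jcufhpqg' and the first j characters of 'jcmfhrqg', with D[i][0] = i, D[0][j] = j, and D[i][j] = D[i-1][j-1] if the characters match, else 1 + min(D[i-1][j], D[i][j-1], D[i-1][j-1]). Filling the table (rows: prefixes of 'jcufhpqg', columns: prefixes of 'jcmfhrqg'):
     ε  j  c  m  f  h  r  q  g
  ε  0  1  2  3  4  5  6  7  8
  j  1  0  1  2  3  4  5  6  7
  c  2  1  0  1  2  3  4  5  6
  u  3  2  1  1  2  3  4  5  6
  f  4  3  2  2  1  2  3  4  5
  h  5  4  3  3  2  1  2  3  4
  p  6  5  4  4  3  2  2  3  4
  q  7  6  5  5  4  3  3  2  3
  g  8  7  6  6  5  4  4  3  2
The bottom-right entry gives D[8][8] = 2, so no sequence of fewer than 2 edits works. Backtracking through the table gives one optimal edit sequence (2 edits):
  jcufhpqg → jcmfhpqg (sub u→m @3)
  jcmfhpqg → jcmfhrqg (sub p→r @6)
Edit distance = 2.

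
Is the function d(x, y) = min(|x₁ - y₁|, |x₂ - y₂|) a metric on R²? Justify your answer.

No. d fails identity of indiscernibles: take x = (-4, 0) and y = (-4, 9). Then d(x,y) = min(|-4 - (-4)|, |0 - 9|) = min(0, 9) = 0, yet x ≠ y.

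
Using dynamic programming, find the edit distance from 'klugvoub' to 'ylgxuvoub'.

Let D[i][j] be the edit distance between the first i characters of 'klugvoub' and the first j characters of 'ylgxuvoub', with D[i][0] = i, D[0][j] = j, and D[i][j] = D[i-1][j-1] if the characters match, else 1 + min(D[i-1][j], D[i][j-1], D[i-1][j-1]). Filling the table (rows: prefixes of 'klugvoub', columns: prefixes of 'ylgxuvoub'):
     ε  y  l  g  x  u  v  o  u  b
  ε  0  1  2  3  4  5  6  7  8  9
  k  1  1  2  3  4  5  6  7  8  9
  l  2  2  1  2  3  4  5  6  7  8
  u  3  3  2  2  3  3  4  5  6  7
  g  4  4  3  2  3  4  4  5  6  7
  v  5  5  4  3  3  4  4  5  6  7
  o  6  6  5  4  4  4  5  4  5  6
  u  7  7  6  5  5  4  5  5  4  5
  b  8  8  7  6  6  5  5  6  5  4
The bottom-right entry gives D[8][9] = 4, so no sequence of fewer than 4 edits works. Backtracking through the table gives one optimal edit sequence (4 edits):
  klugvoub → ylugvoub (sub k→y @1)
  ylugvoub → ylgugvoub (ins g @3)
  ylgugvoub → ylgxgvoub (sub u→x @4)
  ylgxgvoub → ylgxuvoub (sub g→u @5)
Edit distance = 4.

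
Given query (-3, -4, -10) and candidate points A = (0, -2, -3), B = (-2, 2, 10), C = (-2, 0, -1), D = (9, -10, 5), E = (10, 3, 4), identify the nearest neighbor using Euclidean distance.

Distances: d(A) ≈ 7.874, d(B) ≈ 20.9045, d(C) ≈ 9.8995, d(D) ≈ 20.1246, d(E) ≈ 20.347. Nearest: A = (0, -2, -3) with distance 7.874.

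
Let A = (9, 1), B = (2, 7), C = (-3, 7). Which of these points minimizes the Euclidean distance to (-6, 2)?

Distances: d(A) ≈ 15.0333, d(B) ≈ 9.434, d(C) ≈ 5.831. Nearest: C = (-3, 7) with distance 5.831.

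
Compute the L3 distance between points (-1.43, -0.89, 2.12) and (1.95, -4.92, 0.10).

(Σ|x_i - y_i|^3)^(1/3) = (|-1.43 - 1.95|^3 + |-0.89 - (-4.92)|^3 + |2.12 - 0.1|^3)^(1/3)
= (3.38^3 + 4.03^3 + 2.02^3)^(1/3) ≈ (38.6145 + 65.4508 + 8.2424)^(1/3) = (112.3077)^(1/3) ≈ 4.8247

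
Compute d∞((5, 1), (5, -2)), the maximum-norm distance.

max(|x_i - y_i|) = max(|5 - 5|, |1 - (-2)|) = max(0, 3) = 3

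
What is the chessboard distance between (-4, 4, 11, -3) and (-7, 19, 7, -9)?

max(|x_i - y_i|) = max(|-4 - (-7)|, |4 - 19|, |11 - 7|, |-3 - (-9)|) = max(3, 15, 4, 6) = 15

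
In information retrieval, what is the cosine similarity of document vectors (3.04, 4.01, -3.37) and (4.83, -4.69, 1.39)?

With u = (3.04, 4.01, -3.37), v = (4.83, -4.69, 1.39):
u·v = 3.04·4.83 + 4.01·(-4.69) + (-3.37)·1.39 = 14.6832 + (-18.8069) + (-4.6843) = -8.808.
|u| = √(3.04² + 4.01² + (-3.37)²) = √(9.2416 + 16.0801 + 11.3569) = √36.6786, |v| = √(4.83² + (-4.69)² + 1.39²) = √(23.3289 + 21.9961 + 1.9321) = √47.2571.
cos θ = (u·v)/(|u||v|) = -8.808/(√36.6786·√47.2571) ≈ -0.2116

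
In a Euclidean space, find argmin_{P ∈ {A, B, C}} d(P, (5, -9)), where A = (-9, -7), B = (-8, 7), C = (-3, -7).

Distances: d(A) ≈ 14.1421, d(B) ≈ 20.6155, d(C) ≈ 8.2462. Nearest: C = (-3, -7) with distance 8.2462.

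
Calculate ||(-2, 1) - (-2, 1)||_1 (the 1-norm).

Σ|x_i - y_i| = |-2 - (-2)| + |1 - 1| = 0 + 0 = 0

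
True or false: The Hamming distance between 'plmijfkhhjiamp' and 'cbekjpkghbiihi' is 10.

Differing positions: 1, 2, 3, 4, 6, 8, 10, 12, 13, 14. Hamming distance = 10, so the claim is true.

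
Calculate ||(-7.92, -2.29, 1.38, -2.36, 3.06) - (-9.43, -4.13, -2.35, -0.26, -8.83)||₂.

√(Σ(x_i - y_i)²) = √((-7.92 - (-9.43))² + (-2.29 - (-4.13))² + (1.38 - (-2.35))² + (-2.36 - (-0.26))² + (3.06 - (-8.83))²)
= √(1.51² + 1.84² + 3.73² + (-2.1)² + 11.89²) = √(2.2801 + 3.3856 + 13.9129 + 4.41 + 141.3721) = √165.3607 ≈ 12.8593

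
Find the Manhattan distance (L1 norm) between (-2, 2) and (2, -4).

Σ|x_i - y_i| = |-2 - 2| + |2 - (-4)| = 4 + 6 = 10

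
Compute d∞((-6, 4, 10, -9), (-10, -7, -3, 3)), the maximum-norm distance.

max(|x_i - y_i|) = max(|-6 - (-10)|, |4 - (-7)|, |10 - (-3)|, |-9 - 3|) = max(4, 11, 13, 12) = 13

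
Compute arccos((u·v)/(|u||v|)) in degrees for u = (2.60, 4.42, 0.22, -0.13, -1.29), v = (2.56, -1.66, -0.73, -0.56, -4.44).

With u = (2.60, 4.42, 0.22, -0.13, -1.29), v = (2.56, -1.66, -0.73, -0.56, -4.44):
u·v = 2.6·2.56 + 4.42·(-1.66) + 0.22·(-0.73) + (-0.13)·(-0.56) + (-1.29)·(-4.44) = 6.656 + (-7.3372) + (-0.1606) + 0.0728 + 5.7276 = 4.9586.
|u| = √(2.6² + 4.42² + 0.22² + (-0.13)² + (-1.29)²) = √(6.76 + 19.5364 + 0.0484 + 0.0169 + 1.6641) = √28.0258, |v| = √(2.56² + (-1.66)² + (-0.73)² + (-0.56)² + (-4.44)²) = √(6.5536 + 2.7556 + 0.5329 + 0.3136 + 19.7136) = √29.8693.
cos θ = (u·v)/(|u||v|) = 4.9586/(√28.0258·√29.8693) ≈ 0.171383
θ = arccos(0.171383) ≈ 80.13°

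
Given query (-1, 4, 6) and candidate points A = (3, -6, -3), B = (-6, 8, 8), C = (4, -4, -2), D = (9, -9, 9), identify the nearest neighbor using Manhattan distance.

Distances: d(A) = 23, d(B) = 11, d(C) = 21, d(D) = 26. Nearest: B = (-6, 8, 8) with distance 11.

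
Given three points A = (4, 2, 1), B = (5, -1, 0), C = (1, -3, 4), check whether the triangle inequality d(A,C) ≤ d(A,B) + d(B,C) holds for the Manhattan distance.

d(A,B) = 1 + 3 + 1 = 5, d(B,C) = 4 + 2 + 4 = 10, d(A,C) = 3 + 5 + 3 = 11.
d(A,C) = 11 ≤ 5 + 10 = 15. Triangle inequality is satisfied.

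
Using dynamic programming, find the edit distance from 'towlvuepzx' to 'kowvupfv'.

Let D[i][j] be the edit distance between the first i characters of 'towlvuepzx' and the first j characters of 'kowvupfv', with D[i][0] = i, D[0][j] = j, and D[i][j] = D[i-1][j-1] if the characters match, else 1 + min(D[i-1][j], D[i][j-1], D[i-1][j-1]). Filling the table (rows: prefixes of 'towlvuepzx', columns: prefixes of 'kowvupfv'):
     ε  k  o  w  v  u  p  f  v
  ε  0  1  2  3  4  5  6  7  8
  t  1  1  2  3  4  5  6  7  8
  o  2  2  1  2  3  4  5  6  7
  w  3  3  2  1  2  3  4  5  6
  l  4  4  3  2  2  3  4  5  6
  v  5  5  4  3  2  3  4  5  5
  u  6  6  5  4  3  2  3  4  5
  e  7  7  6  5  4  3  3  4  5
  p  8  8  7  6  5  4  3  4  5
  z  9  9  8  7  6  5  4  4  5
  x 10 10  9  8  7  6  5  5  5
The bottom-right entry gives D[10][8] = 5, so no sequence of fewer than 5 edits works. Backtracking through the table gives one optimal edit sequence (5 edits):
  towlvuepzx → kowlvuepzx (sub t→k @1)
  kowlvuepzx → kowvuepzx (del l @4)
  kowvuepzx → kowvupzx (del e @6)
  kowvupzx → kowvupfx (sub z→f @7)
  kowvupfx → kowvupfv (sub x→v @8)
Edit distance = 5.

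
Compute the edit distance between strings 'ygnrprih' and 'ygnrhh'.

Let D[i][j] be the edit distance between the first i characters of 'ygnrprih' and the first j characters of 'ygnrhh', with D[i][0] = i, D[0][j] = j, and D[i][j] = D[i-1][j-1] if the characters match, else 1 + min(D[i-1][j], D[i][j-1], D[i-1][j-1]). Filling the table (rows: prefixes of 'ygnrprih', columns: prefixes of 'ygnrhh'):
     ε  y  g  n  r  h  h
  ε  0  1  2  3  4  5  6
  y  1  0  1  2  3  4  5
  g  2  1  0  1  2  3  4
  n  3  2  1  0  1  2  3
  r  4  3  2  1  0  1  2
  p  5  4  3  2  1  1  2
  r  6  5  4  3  2  2  2
  i  7  6  5  4  3  3  3
  h  8  7  6  5  4  3  3
The bottom-right entry gives D[8][6] = 3, so no sequence of fewer than 3 edits works. Backtracking through the table gives one optimal edit sequence (3 edits):
  ygnrprih → ygnprih (del r @4)
  ygnprih → ygnrih (del p @4)
  ygnrih → ygnrhh (sub i→h @5)
Edit distance = 3.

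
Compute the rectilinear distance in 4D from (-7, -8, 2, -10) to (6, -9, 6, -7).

Σ|x_i - y_i| = |-7 - 6| + |-8 - (-9)| + |2 - 6| + |-10 - (-7)| = 13 + 1 + 4 + 3 = 21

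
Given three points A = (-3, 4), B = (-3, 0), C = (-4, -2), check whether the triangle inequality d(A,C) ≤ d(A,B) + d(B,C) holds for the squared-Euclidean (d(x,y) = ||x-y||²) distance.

d(A,B) = 0² + 4² = 16, d(B,C) = 1² + 2² = 5, d(A,C) = 1² + 6² = 37.
d(A,C) = 37 > 16 + 5 = 21. Triangle inequality is VIOLATED. (Squared-Euclidean is not a metric — this is a counterexample.)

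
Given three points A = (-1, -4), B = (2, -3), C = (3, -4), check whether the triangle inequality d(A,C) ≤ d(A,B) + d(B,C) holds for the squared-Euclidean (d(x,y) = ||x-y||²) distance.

d(A,B) = 3² + 1² = 10, d(B,C) = 1² + 1² = 2, d(A,C) = 4² + 0² = 16.
d(A,C) = 16 > 10 + 2 = 12. Triangle inequality is VIOLATED. (Squared-Euclidean is not a metric — this is a counterexample.)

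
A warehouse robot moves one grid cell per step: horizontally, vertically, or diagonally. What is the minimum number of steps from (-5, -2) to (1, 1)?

max(|x_i - y_i|) = max(|-5 - 1|, |-2 - 1|) = max(6, 3) = 6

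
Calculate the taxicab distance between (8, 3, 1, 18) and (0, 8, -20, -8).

Σ|x_i - y_i| = |8 - 0| + |3 - 8| + |1 - (-20)| + |18 - (-8)| = 8 + 5 + 21 + 26 = 60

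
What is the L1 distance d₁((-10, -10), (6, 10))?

Σ|x_i - y_i| = |-10 - 6| + |-10 - 10| = 16 + 20 = 36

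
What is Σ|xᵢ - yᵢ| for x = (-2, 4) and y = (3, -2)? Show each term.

Σ|x_i - y_i| = |-2 - 3| + |4 - (-2)| = 5 + 6 = 11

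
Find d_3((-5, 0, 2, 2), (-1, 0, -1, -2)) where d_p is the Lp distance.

(Σ|x_i - y_i|^3)^(1/3) = (|-5 - (-1)|^3 + |0 - 0|^3 + |2 - (-1)|^3 + |2 - (-2)|^3)^(1/3)
= (4^3 + 0^3 + 3^3 + 4^3)^(1/3) = (64 + 0 + 27 + 64)^(1/3) = (155)^(1/3) ≈ 5.3717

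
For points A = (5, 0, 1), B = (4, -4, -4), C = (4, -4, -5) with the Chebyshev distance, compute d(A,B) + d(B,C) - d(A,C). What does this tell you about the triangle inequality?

d(A,B) = max(1, 4, 5) = 5, d(B,C) = max(0, 0, 1) = 1, d(A,C) = max(1, 4, 6) = 6.
d(A,B) + d(B,C) - d(A,C) = 5 + 1 - 6 = 6 - 6 = 0. This is ≥ 0, so the triangle inequality holds for these points.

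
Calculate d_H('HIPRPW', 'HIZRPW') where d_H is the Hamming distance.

Differing positions: 3. Hamming distance = 1.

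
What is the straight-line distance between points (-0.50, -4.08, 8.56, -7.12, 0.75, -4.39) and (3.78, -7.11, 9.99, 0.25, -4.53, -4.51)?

√(Σ(x_i - y_i)²) = √((-0.5 - 3.78)² + (-4.08 - (-7.11))² + (8.56 - 9.99)² + (-7.12 - 0.25)² + (0.75 - (-4.53))² + (-4.39 - (-4.51))²)
= √((-4.28)² + 3.03² + (-1.43)² + (-7.37)² + 5.28² + 0.12²) = √(18.3184 + 9.1809 + 2.0449 + 54.3169 + 27.8784 + 0.0144) = √111.7539 ≈ 10.5714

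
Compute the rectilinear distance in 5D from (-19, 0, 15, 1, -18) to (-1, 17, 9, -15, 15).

Σ|x_i - y_i| = |-19 - (-1)| + |0 - 17| + |15 - 9| + |1 - (-15)| + |-18 - 15| = 18 + 17 + 6 + 16 + 33 = 90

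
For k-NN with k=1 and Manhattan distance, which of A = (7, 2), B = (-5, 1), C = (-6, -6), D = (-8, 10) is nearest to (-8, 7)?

Distances: d(A) = 20, d(B) = 9, d(C) = 15, d(D) = 3. Nearest: D = (-8, 10) with distance 3.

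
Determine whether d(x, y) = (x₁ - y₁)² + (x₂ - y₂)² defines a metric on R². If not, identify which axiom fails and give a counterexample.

No. The squared Euclidean distance fails the triangle inequality. Counterexample: x = (0, 0), y = (2, 4), z = (4, 8). d(x,z) = 4² + 8² = 80, but d(x,y) + d(y,z) = (2² + 4²) + (2² + 4²) = 20 + 20 = 40. Since 80 > 40, the triangle inequality is violated. (Note: √d, the ordinary Euclidean distance, IS a metric.)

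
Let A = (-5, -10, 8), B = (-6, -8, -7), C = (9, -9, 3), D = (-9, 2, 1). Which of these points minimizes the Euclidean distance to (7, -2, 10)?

Distances: d(A) ≈ 14.5602, d(B) ≈ 22.2261, d(C) ≈ 10.0995, d(D) ≈ 18.7883. Nearest: C = (9, -9, 3) with distance 10.0995.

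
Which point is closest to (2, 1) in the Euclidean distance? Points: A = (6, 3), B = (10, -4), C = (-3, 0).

Distances: d(A) ≈ 4.4721, d(B) ≈ 9.434, d(C) ≈ 5.099. Nearest: A = (6, 3) with distance 4.4721.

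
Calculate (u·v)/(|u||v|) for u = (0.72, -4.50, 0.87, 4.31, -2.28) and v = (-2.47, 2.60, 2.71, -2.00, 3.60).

With u = (0.72, -4.50, 0.87, 4.31, -2.28), v = (-2.47, 2.60, 2.71, -2.00, 3.60):
u·v = 0.72·(-2.47) + (-4.5)·2.6 + 0.87·2.71 + 4.31·(-2) + (-2.28)·3.6 = (-1.7784) + (-11.7) + 2.3577 + (-8.62) + (-8.208) = -27.9487.
|u| = √(0.72² + (-4.5)² + 0.87² + 4.31² + (-2.28)²) = √(0.5184 + 20.25 + 0.7569 + 18.5761 + 5.1984) = √45.2998, |v| = √((-2.47)² + 2.6² + 2.71² + (-2)² + 3.6²) = √(6.1009 + 6.76 + 7.3441 + 4 + 12.96) = √37.165.
cos θ = (u·v)/(|u||v|) = -27.9487/(√45.2998·√37.165) ≈ -0.6812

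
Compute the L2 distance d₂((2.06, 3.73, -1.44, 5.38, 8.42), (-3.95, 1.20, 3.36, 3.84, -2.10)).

√(Σ(x_i - y_i)²) = √((2.06 - (-3.95))² + (3.73 - 1.2)² + (-1.44 - 3.36)² + (5.38 - 3.84)² + (8.42 - (-2.1))²)
= √(6.01² + 2.53² + (-4.8)² + 1.54² + 10.52²) = √(36.1201 + 6.4009 + 23.04 + 2.3716 + 110.6704) = √178.603 ≈ 13.3642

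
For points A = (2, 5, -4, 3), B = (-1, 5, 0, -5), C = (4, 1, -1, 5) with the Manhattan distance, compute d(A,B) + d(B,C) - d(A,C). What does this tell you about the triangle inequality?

d(A,B) = 3 + 0 + 4 + 8 = 15, d(B,C) = 5 + 4 + 1 + 10 = 20, d(A,C) = 2 + 4 + 3 + 2 = 11.
d(A,B) + d(B,C) - d(A,C) = 15 + 20 - 11 = 35 - 11 = 24. This is ≥ 0, so the triangle inequality holds for these points.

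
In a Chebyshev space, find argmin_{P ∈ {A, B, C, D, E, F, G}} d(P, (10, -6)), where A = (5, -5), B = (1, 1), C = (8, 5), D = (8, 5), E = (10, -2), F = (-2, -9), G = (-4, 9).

Distances: d(A) = 5, d(B) = 9, d(C) = 11, d(D) = 11, d(E) = 4, d(F) = 12, d(G) = 15. Nearest: E = (10, -2) with distance 4.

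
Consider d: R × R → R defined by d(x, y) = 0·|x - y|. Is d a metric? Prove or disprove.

No. With c = 0, d(x,y) = 0 for all x, y. This fails identity of indiscernibles: d(9, 11) = 0 but 9 ≠ 11.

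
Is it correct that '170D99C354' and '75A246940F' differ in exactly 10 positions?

Differing positions: 1, 2, 3, 4, 5, 6, 7, 8, 9, 10. Hamming distance = 10, so the claim is true.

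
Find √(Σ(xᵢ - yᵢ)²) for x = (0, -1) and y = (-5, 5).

√(Σ(x_i - y_i)²) = √((0 - (-5))² + (-1 - 5)²)
= √(5² + (-6)²) = √(25 + 36) = √61 ≈ 7.8102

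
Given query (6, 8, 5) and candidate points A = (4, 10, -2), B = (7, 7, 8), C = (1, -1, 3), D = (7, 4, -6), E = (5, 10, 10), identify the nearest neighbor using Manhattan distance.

Distances: d(A) = 11, d(B) = 5, d(C) = 16, d(D) = 16, d(E) = 8. Nearest: B = (7, 7, 8) with distance 5.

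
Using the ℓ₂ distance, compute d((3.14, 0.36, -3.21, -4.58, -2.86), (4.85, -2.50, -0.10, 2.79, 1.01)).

(Σ|x_i - y_i|^2)^(1/2) = (|3.14 - 4.85|^2 + |0.36 - (-2.5)|^2 + |-3.21 - (-0.1)|^2 + |-4.58 - 2.79|^2 + |-2.86 - 1.01|^2)^(1/2)
= (1.71^2 + 2.86^2 + 3.11^2 + 7.37^2 + 3.87^2)^(1/2) = (2.9241 + 8.1796 + 9.6721 + 54.3169 + 14.9769)^(1/2) = (90.0696)^(1/2) ≈ 9.4905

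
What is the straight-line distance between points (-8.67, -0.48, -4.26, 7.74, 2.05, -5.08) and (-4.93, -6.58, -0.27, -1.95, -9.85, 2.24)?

√(Σ(x_i - y_i)²) = √((-8.67 - (-4.93))² + (-0.48 - (-6.58))² + (-4.26 - (-0.27))² + (7.74 - (-1.95))² + (2.05 - (-9.85))² + (-5.08 - 2.24)²)
= √((-3.74)² + 6.1² + (-3.99)² + 9.69² + 11.9² + (-7.32)²) = √(13.9876 + 37.21 + 15.9201 + 93.8961 + 141.61 + 53.5824) = √356.2062 ≈ 18.8734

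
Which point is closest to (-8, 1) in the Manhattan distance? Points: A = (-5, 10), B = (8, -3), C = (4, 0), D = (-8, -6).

Distances: d(A) = 12, d(B) = 20, d(C) = 13, d(D) = 7. Nearest: D = (-8, -6) with distance 7.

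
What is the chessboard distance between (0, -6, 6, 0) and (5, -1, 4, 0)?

max(|x_i - y_i|) = max(|0 - 5|, |-6 - (-1)|, |6 - 4|, |0 - 0|) = max(5, 5, 2, 0) = 5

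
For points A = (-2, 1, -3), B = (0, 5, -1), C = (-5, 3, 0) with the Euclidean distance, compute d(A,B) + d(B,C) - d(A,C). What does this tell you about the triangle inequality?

d(A,B) = √(2² + 4² + 2²) = √24 ≈ 4.899, d(B,C) = √(5² + 2² + 1²) = √30 ≈ 5.4772, d(A,C) = √(3² + 2² + 3²) = √22 ≈ 4.6904.
d(A,B) + d(B,C) - d(A,C) = 4.899 + 5.4772 - 4.6904 = 10.3762 - 4.6904 = 5.6858 (to 4 decimal places). This is ≥ 0, so the triangle inequality holds for these points.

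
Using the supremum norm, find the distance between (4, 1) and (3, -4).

max(|x_i - y_i|) = max(|4 - 3|, |1 - (-4)|) = max(1, 5) = 5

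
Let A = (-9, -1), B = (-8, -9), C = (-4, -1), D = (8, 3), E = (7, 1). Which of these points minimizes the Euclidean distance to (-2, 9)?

Distances: d(A) ≈ 12.2066, d(B) ≈ 18.9737, d(C) ≈ 10.198, d(D) ≈ 11.6619, d(E) ≈ 12.0416. Nearest: C = (-4, -1) with distance 10.198.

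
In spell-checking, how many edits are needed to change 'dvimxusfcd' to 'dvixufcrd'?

Let D[i][j] be the edit distance between the first i characters of 'dvimxusfcd' and the first j characters of 'dvixufcrd', with D[i][0] = i, D[0][j] = j, and D[i][j] = D[i-1][j-1] if the characters match, else 1 + min(D[i-1][j], D[i][j-1], D[i-1][j-1]). Filling the table (rows: prefixes of 'dvimxusfcd', columns: prefixes of 'dvixufcrd'):
     ε  d  v  i  x  u  f  c  r  d
  ε  0  1  2  3  4  5  6  7  8  9
  d  1  0  1  2  3  4  5  6  7  8
  v  2  1  0  1  2  3  4  5  6  7
  i  3  2  1  0  1  2  3  4  5  6
  m  4  3  2  1  1  2  3  4  5  6
  x  5  4  3  2  1  2  3  4  5  6
  u  6  5  4  3  2  1  2  3  4  5
  s  7  6  5  4  3  2  2  3  4  5
  f  8  7  6  5  4  3  2  3  4  5
  c  9  8  7  6  5  4  3  2  3  4
  d 10  9  8  7  6  5  4  3  3  3
The bottom-right entry gives D[10][9] = 3, so no sequence of fewer than 3 edits works. Backtracking through the table gives one optimal edit sequence (3 edits):
  dvimxusfcd → dvixusfcd (del m @4)
  dvixusfcd → dvixufcd (del s @6)
  dvixufcd → dvixufcrd (ins r @8)
Edit distance = 3.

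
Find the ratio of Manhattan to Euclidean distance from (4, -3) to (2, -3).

L1 = |4 - 2| + |-3 - (-3)| = 2 + 0 = 2
L2 = √(2² + 0²) = √4 = 2
L1 ≥ L2 always (equality iff movement is along one axis); L1 = L2 here (movement is along a single axis).
Ratio L1/L2 = 2/2 = 1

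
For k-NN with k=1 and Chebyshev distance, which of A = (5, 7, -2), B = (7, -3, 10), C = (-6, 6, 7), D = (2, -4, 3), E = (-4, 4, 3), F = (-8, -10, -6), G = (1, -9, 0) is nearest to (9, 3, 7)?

Distances: d(A) = 9, d(B) = 6, d(C) = 15, d(D) = 7, d(E) = 13, d(F) = 17, d(G) = 12. Nearest: B = (7, -3, 10) with distance 6.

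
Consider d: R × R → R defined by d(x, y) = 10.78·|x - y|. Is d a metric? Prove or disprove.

Yes. Since |x - y| is a metric on R and 10.78 > 0, the positive scalar multiple 10.78·|x - y| is also a metric: scaling by a positive constant preserves non-negativity, identity (d=0 ⟺ |x-y|=0 ⟺ x=y), symmetry, and the triangle inequality.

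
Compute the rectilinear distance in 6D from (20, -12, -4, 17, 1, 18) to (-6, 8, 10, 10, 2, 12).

Σ|x_i - y_i| = |20 - (-6)| + |-12 - 8| + |-4 - 10| + |17 - 10| + |1 - 2| + |18 - 12| = 26 + 20 + 14 + 7 + 1 + 6 = 74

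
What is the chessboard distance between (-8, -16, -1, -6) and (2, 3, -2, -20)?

max(|x_i - y_i|) = max(|-8 - 2|, |-16 - 3|, |-1 - (-2)|, |-6 - (-20)|) = max(10, 19, 1, 14) = 19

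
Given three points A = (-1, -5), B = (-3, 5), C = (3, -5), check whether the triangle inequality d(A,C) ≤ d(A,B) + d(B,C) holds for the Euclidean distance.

d(A,B) = √(2² + 10²) = √104 ≈ 10.198, d(B,C) = √(6² + 10²) = √136 ≈ 11.6619, d(A,C) = √(4² + 0²) = √16 = 4.
d(A,C) = 4 ≤ 10.198 + 11.6619 = 21.8599. Triangle inequality is satisfied.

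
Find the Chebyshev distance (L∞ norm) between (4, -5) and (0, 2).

max(|x_i - y_i|) = max(|4 - 0|, |-5 - 2|) = max(4, 7) = 7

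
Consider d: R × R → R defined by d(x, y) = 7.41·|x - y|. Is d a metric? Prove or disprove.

Yes. Since |x - y| is a metric on R and 7.41 > 0, the positive scalar multiple 7.41·|x - y| is also a metric: scaling by a positive constant preserves non-negativity, identity (d=0 ⟺ |x-y|=0 ⟺ x=y), symmetry, and the triangle inequality.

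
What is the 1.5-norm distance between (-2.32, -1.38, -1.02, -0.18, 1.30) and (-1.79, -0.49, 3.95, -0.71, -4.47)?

(Σ|x_i - y_i|^1.5)^(1/1.5) = (|-2.32 - (-1.79)|^1.5 + |-1.38 - (-0.49)|^1.5 + |-1.02 - 3.95|^1.5 + |-0.18 - (-0.71)|^1.5 + |1.3 - (-4.47)|^1.5)^(1/1.5)
= (0.53^1.5 + 0.89^1.5 + 4.97^1.5 + 0.53^1.5 + 5.77^1.5)^(1/1.5) ≈ (0.3858 + 0.8396 + 11.0799 + 0.3858 + 13.86)^(1/1.5) = (26.5511)^(1/1.5) ≈ 8.9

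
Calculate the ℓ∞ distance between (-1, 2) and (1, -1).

max(|x_i - y_i|) = max(|-1 - 1|, |2 - (-1)|) = max(2, 3) = 3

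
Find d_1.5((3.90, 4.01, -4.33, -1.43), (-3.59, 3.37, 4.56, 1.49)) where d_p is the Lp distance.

(Σ|x_i - y_i|^1.5)^(1/1.5) = (|3.9 - (-3.59)|^1.5 + |4.01 - 3.37|^1.5 + |-4.33 - 4.56|^1.5 + |-1.43 - 1.49|^1.5)^(1/1.5)
= (7.49^1.5 + 0.64^1.5 + 8.89^1.5 + 2.92^1.5)^(1/1.5) ≈ (20.4985 + 0.512 + 26.5065 + 4.9897)^(1/1.5) = (52.5067)^(1/1.5) ≈ 14.022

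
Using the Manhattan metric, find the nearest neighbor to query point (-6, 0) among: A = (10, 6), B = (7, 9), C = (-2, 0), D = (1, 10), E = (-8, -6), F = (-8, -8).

Distances: d(A) = 22, d(B) = 22, d(C) = 4, d(D) = 17, d(E) = 8, d(F) = 10. Nearest: C = (-2, 0) with distance 4.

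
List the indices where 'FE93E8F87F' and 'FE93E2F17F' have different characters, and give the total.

Differing positions: 6, 8. Hamming distance = 2.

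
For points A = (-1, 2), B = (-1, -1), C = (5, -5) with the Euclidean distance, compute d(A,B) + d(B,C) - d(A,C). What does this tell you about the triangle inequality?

d(A,B) = √(0² + 3²) = √9 = 3, d(B,C) = √(6² + 4²) = √52 ≈ 7.2111, d(A,C) = √(6² + 7²) = √85 ≈ 9.2195.
d(A,B) + d(B,C) - d(A,C) = 3 + 7.2111 - 9.2195 = 10.2111 - 9.2195 = 0.9916 (to 4 decimal places). This is ≥ 0, so the triangle inequality holds for these points.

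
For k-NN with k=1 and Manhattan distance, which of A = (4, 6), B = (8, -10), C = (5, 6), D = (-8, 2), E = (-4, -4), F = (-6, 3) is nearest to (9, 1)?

Distances: d(A) = 10, d(B) = 12, d(C) = 9, d(D) = 18, d(E) = 18, d(F) = 17. Nearest: C = (5, 6) with distance 9.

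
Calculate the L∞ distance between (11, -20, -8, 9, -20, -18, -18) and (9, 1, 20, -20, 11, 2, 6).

max(|x_i - y_i|) = max(|11 - 9|, |-20 - 1|, |-8 - 20|, |9 - (-20)|, |-20 - 11|, |-18 - 2|, |-18 - 6|) = max(2, 21, 28, 29, 31, 20, 24) = 31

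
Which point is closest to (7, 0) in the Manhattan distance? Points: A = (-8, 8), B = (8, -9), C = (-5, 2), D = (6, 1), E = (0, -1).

Distances: d(A) = 23, d(B) = 10, d(C) = 14, d(D) = 2, d(E) = 8. Nearest: D = (6, 1) with distance 2.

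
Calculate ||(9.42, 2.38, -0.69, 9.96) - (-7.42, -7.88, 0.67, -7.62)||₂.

√(Σ(x_i - y_i)²) = √((9.42 - (-7.42))² + (2.38 - (-7.88))² + (-0.69 - 0.67)² + (9.96 - (-7.62))²)
= √(16.84² + 10.26² + (-1.36)² + 17.58²) = √(283.5856 + 105.2676 + 1.8496 + 309.0564) = √699.7592 ≈ 26.453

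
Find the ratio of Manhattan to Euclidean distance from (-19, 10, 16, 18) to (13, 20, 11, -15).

L1 = |-19 - 13| + |10 - 20| + |16 - 11| + |18 - (-15)| = 32 + 10 + 5 + 33 = 80
L2 = √(32² + 10² + 5² + 33²) = √2238 ≈ 47.3075
L1 ≥ L2 always (equality iff movement is along one axis); L1 > L2 here.
Ratio L1/L2 = 80/√2238 ≈ 1.6911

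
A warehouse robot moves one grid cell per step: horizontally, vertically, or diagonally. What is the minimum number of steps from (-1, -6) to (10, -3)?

max(|x_i - y_i|) = max(|-1 - 10|, |-6 - (-3)|) = max(11, 3) = 11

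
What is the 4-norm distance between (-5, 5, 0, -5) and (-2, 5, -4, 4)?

(Σ|x_i - y_i|^4)^(1/4) = (|-5 - (-2)|^4 + |5 - 5|^4 + |0 - (-4)|^4 + |-5 - 4|^4)^(1/4)
= (3^4 + 0^4 + 4^4 + 9^4)^(1/4) = (81 + 0 + 256 + 6561)^(1/4) = (6898)^(1/4) ≈ 9.1134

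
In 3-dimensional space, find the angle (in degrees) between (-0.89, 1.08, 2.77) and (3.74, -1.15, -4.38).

With u = (-0.89, 1.08, 2.77), v = (3.74, -1.15, -4.38):
u·v = (-0.89)·3.74 + 1.08·(-1.15) + 2.77·(-4.38) = (-3.3286) + (-1.242) + (-12.1326) = -16.7032.
|u| = √((-0.89)² + 1.08² + 2.77²) = √(0.7921 + 1.1664 + 7.6729) = √9.6314, |v| = √(3.74² + (-1.15)² + (-4.38)²) = √(13.9876 + 1.3225 + 19.1844) = √34.4945.
cos θ = (u·v)/(|u||v|) = -16.7032/(√9.6314·√34.4945) ≈ -0.916389
θ = arccos(-0.916389) ≈ 156.4°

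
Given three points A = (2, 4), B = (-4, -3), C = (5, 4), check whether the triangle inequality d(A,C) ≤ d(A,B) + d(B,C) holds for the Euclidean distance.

d(A,B) = √(6² + 7²) = √85 ≈ 9.2195, d(B,C) = √(9² + 7²) = √130 ≈ 11.4018, d(A,C) = √(3² + 0²) = √9 = 3.
d(A,C) = 3 ≤ 9.2195 + 11.4018 = 20.6213. Triangle inequality is satisfied.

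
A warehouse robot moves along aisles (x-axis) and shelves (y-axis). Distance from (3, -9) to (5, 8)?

Σ|x_i - y_i| = |3 - 5| + |-9 - 8| = 2 + 17 = 19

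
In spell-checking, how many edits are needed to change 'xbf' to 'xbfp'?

Let D[i][j] be the edit distance between the first i characters of 'xbf' and the first j characters of 'xbfp', with D[i][0] = i, D[0][j] = j, and D[i][j] = D[i-1][j-1] if the characters match, else 1 + min(D[i-1][j], D[i][j-1], D[i-1][j-1]). Filling the table (rows: prefixes of 'xbf', columns: prefixes of 'xbfp'):
     ε  x  b  f  p
  ε  0  1  2  3  4
  x  1  0  1  2  3
  b  2  1  0  1  2
  f  3  2  1  0  1
The bottom-right entry gives D[3][4] = 1, so no sequence of fewer than 1 edit works. Backtracking through the table gives one optimal edit sequence (1 edit):
  xbf → xbfp (ins p @4)
Edit distance = 1.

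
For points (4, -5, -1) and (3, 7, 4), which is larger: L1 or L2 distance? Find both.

L1 = |4 - 3| + |-5 - 7| + |-1 - 4| = 1 + 12 + 5 = 18
L2 = √(1² + 12² + 5²) = √170 ≈ 13.0384
L1 ≥ L2 always (equality iff movement is along one axis); L1 > L2 here.
Ratio L1/L2 = 18/√170 ≈ 1.3805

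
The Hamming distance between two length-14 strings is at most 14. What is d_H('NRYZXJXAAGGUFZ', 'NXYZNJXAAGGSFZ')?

Differing positions: 2, 5, 12. Hamming distance = 3. The maximum possible Hamming distance for length-14 strings is 14, so d_H/14 = 3/14 ≈ 0.2143.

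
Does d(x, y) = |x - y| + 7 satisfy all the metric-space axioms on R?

No. d fails identity of indiscernibles (specifically d(x,x) = 0): d(7, 7) = |7 - 7| + 7 = 0 + 7 = 7 ≠ 0.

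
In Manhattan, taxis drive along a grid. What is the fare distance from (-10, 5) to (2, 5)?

Σ|x_i - y_i| = |-10 - 2| + |5 - 5| = 12 + 0 = 12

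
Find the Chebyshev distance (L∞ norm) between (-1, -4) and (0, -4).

max(|x_i - y_i|) = max(|-1 - 0|, |-4 - (-4)|) = max(1, 0) = 1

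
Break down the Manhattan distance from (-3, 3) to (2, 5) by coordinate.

Σ|x_i - y_i| = |-3 - 2| + |3 - 5| = 5 + 2 = 7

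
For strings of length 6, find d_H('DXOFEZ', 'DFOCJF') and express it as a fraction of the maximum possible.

Differing positions: 2, 4, 5, 6. Hamming distance = 4. The maximum possible Hamming distance for length-6 strings is 6, so d_H/6 = 4/6 ≈ 0.6667.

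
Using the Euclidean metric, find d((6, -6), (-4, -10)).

√(Σ(x_i - y_i)²) = √((6 - (-4))² + (-6 - (-10))²)
= √(10² + 4²) = √(100 + 16) = √116 ≈ 10.7703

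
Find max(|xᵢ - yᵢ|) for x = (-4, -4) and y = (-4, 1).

max(|x_i - y_i|) = max(|-4 - (-4)|, |-4 - 1|) = max(0, 5) = 5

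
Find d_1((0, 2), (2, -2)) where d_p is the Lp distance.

Σ|x_i - y_i| = |0 - 2| + |2 - (-2)| = 2 + 4 = 6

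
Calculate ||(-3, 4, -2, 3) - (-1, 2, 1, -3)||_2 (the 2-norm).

(Σ|x_i - y_i|^2)^(1/2) = (|-3 - (-1)|^2 + |4 - 2|^2 + |-2 - 1|^2 + |3 - (-3)|^2)^(1/2)
= (2^2 + 2^2 + 3^2 + 6^2)^(1/2) = (4 + 4 + 9 + 36)^(1/2) = (53)^(1/2) ≈ 7.2801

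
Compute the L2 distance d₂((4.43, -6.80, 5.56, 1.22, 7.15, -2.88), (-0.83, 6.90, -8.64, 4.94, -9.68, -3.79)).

√(Σ(x_i - y_i)²) = √((4.43 - (-0.83))² + (-6.8 - 6.9)² + (5.56 - (-8.64))² + (1.22 - 4.94)² + (7.15 - (-9.68))² + (-2.88 - (-3.79))²)
= √(5.26² + (-13.7)² + 14.2² + (-3.72)² + 16.83² + 0.91²) = √(27.6676 + 187.69 + 201.64 + 13.8384 + 283.2489 + 0.8281) = √714.913 ≈ 26.7379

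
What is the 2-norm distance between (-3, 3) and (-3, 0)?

(Σ|x_i - y_i|^2)^(1/2) = (|-3 - (-3)|^2 + |3 - 0|^2)^(1/2)
= (0^2 + 3^2)^(1/2) = (0 + 9)^(1/2) = (9)^(1/2) = 3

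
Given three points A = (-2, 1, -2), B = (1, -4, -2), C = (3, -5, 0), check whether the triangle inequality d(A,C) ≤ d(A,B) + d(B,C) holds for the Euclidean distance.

d(A,B) = √(3² + 5² + 0²) = √34 ≈ 5.831, d(B,C) = √(2² + 1² + 2²) = √9 = 3, d(A,C) = √(5² + 6² + 2²) = √65 ≈ 8.0623.
d(A,C) ≈ 8.0623 ≤ 5.831 + 3 = 8.831. Triangle inequality is satisfied.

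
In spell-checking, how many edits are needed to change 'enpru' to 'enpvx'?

Let D[i][j] be the edit distance between the first i characters of 'enpru' and the first j characters of 'enpvx', with D[i][0] = i, D[0][j] = j, and D[i][j] = D[i-1][j-1] if the characters match, else 1 + min(D[i-1][j], D[i][j-1], D[i-1][j-1]). Filling the table (rows: prefixes of 'enpru', columns: prefixes of 'enpvx'):
     ε  e  n  p  v  x
  ε  0  1  2  3  4  5
  e  1  0  1  2  3  4
  n  2  1  0  1  2  3
  p  3  2  1  0  1  2
  r  4  3  2  1  1  2
  u  5  4  3  2  2  2
The bottom-right entry gives D[5][5] = 2, so no sequence of fewer than 2 edits works. Backtracking through the table gives one optimal edit sequence (2 edits):
  enpru → enpvu (sub r→v @4)
  enpvu → enpvx (sub u→x @5)
Edit distance = 2.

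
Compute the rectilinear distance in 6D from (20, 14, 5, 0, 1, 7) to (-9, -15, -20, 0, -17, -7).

Σ|x_i - y_i| = |20 - (-9)| + |14 - (-15)| + |5 - (-20)| + |0 - 0| + |1 - (-17)| + |7 - (-7)| = 29 + 29 + 25 + 0 + 18 + 14 = 115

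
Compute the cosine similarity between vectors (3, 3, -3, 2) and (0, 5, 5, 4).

With u = (3, 3, -3, 2), v = (0, 5, 5, 4):
u·v = 3·0 + 3·5 + (-3)·5 + 2·4 = 0 + 15 + (-15) + 8 = 8.
|u| = √(3² + 3² + (-3)² + 2²) = √31, |v| = √(0² + 5² + 5² + 4²) = √66, so |u||v| = √(31·66) = √2046.
cos θ = (u·v)/(|u||v|) = 8/√2046 ≈ 0.1769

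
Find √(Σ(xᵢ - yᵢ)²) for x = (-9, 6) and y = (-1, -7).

√(Σ(x_i - y_i)²) = √((-9 - (-1))² + (6 - (-7))²)
= √((-8)² + 13²) = √(64 + 169) = √233 ≈ 15.2643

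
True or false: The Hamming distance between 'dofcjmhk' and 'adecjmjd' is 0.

Differing positions: 1, 2, 3, 7, 8. Hamming distance = 5, so the claim that d_H = 0 is false.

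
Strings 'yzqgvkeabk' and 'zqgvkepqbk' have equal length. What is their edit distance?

Let D[i][j] be the edit distance between the first i characters of 'yzqgvkeabk' and the first j characters of 'zqgvkepqbk', with D[i][0] = i, D[0][j] = j, and D[i][j] = D[i-1][j-1] if the characters match, else 1 + min(D[i-1][j], D[i][j-1], D[i-1][j-1]). Filling the table (rows: prefixes of 'yzqgvkeabk', columns: prefixes of 'zqgvkepqbk'):
     ε  z  q  g  v  k  e  p  q  b  k
  ε  0  1  2  3  4  5  6  7  8  9 10
  y  1  1  2  3  4  5  6  7  8  9 10
  z  2  1  2  3  4  5  6  7  8  9 10
  q  3  2  1  2  3  4  5  6  7  8  9
  g  4  3  2  1  2  3  4  5  6  7  8
  v  5  4  3  2  1  2  3  4  5  6  7
  k  6  5  4  3  2  1  2  3  4  5  6
  e  7  6  5  4  3  2  1  2  3  4  5
  a  8  7  6  5  4  3  2  2  3  4  5
  b  9  8  7  6  5  4  3  3  3  3  4
  k 10  9  8  7  6  5  4  4  4  4  3
The bottom-right entry gives D[10][10] = 3, so no sequence of fewer than 3 edits works. Backtracking through the table gives one optimal edit sequence (3 edits):
  yzqgvkeabk → zqgvkeabk (del y @1)
  zqgvkeabk → zqgvkepabk (ins p @7)
  zqgvkepabk → zqgvkepqbk (sub a→q @8)
Edit distance = 3.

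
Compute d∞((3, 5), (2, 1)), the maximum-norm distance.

max(|x_i - y_i|) = max(|3 - 2|, |5 - 1|) = max(1, 4) = 4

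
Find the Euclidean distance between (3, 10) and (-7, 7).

√(Σ(x_i - y_i)²) = √((3 - (-7))² + (10 - 7)²)
= √(10² + 3²) = √(100 + 9) = √109 ≈ 10.4403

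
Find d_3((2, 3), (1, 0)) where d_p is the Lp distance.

(Σ|x_i - y_i|^3)^(1/3) = (|2 - 1|^3 + |3 - 0|^3)^(1/3)
= (1^3 + 3^3)^(1/3) = (1 + 27)^(1/3) = (28)^(1/3) ≈ 3.0366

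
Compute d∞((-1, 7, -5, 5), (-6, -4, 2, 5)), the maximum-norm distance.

max(|x_i - y_i|) = max(|-1 - (-6)|, |7 - (-4)|, |-5 - 2|, |5 - 5|) = max(5, 11, 7, 0) = 11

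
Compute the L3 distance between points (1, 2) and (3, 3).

(Σ|x_i - y_i|^3)^(1/3) = (|1 - 3|^3 + |2 - 3|^3)^(1/3)
= (2^3 + 1^3)^(1/3) = (8 + 1)^(1/3) = (9)^(1/3) ≈ 2.0801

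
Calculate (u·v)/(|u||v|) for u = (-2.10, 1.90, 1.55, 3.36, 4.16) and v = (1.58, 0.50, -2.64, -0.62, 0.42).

With u = (-2.10, 1.90, 1.55, 3.36, 4.16), v = (1.58, 0.50, -2.64, -0.62, 0.42):
u·v = (-2.1)·1.58 + 1.9·0.5 + 1.55·(-2.64) + 3.36·(-0.62) + 4.16·0.42 = (-3.318) + 0.95 + (-4.092) + (-2.0832) + 1.7472 = -6.796.
|u| = √((-2.1)² + 1.9² + 1.55² + 3.36² + 4.16²) = √(4.41 + 3.61 + 2.4025 + 11.2896 + 17.3056) = √39.0177, |v| = √(1.58² + 0.5² + (-2.64)² + (-0.62)² + 0.42²) = √(2.4964 + 0.25 + 6.9696 + 0.3844 + 0.1764) = √10.2768.
cos θ = (u·v)/(|u||v|) = -6.796/(√39.0177·√10.2768) ≈ -0.3394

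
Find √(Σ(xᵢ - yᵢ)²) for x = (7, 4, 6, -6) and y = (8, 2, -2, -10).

√(Σ(x_i - y_i)²) = √((7 - 8)² + (4 - 2)² + (6 - (-2))² + (-6 - (-10))²)
= √((-1)² + 2² + 8² + 4²) = √(1 + 4 + 64 + 16) = √85 ≈ 9.2195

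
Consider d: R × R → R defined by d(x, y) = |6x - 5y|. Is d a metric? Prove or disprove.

No. d fails symmetry: d(2, 6) = |6·2 - 5·6| = |-18| = 18, but d(6, 2) = |6·6 - 5·2| = |26| = 26. Since 18 ≠ 26, d(x,y) ≠ d(y,x) in general.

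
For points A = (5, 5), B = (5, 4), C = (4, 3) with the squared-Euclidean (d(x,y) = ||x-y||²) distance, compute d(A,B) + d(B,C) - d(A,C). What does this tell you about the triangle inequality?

d(A,B) = 0² + 1² = 1, d(B,C) = 1² + 1² = 2, d(A,C) = 1² + 2² = 5.
d(A,B) + d(B,C) - d(A,C) = 1 + 2 - 5 = 3 - 5 = -2. This is < 0, so the triangle inequality FAILS for these points (squared-Euclidean is not a metric).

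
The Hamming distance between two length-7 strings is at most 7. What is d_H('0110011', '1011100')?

Differing positions: 1, 2, 4, 5, 6, 7. Hamming distance = 6. The maximum possible Hamming distance for length-7 strings is 7, so d_H/7 = 6/7 ≈ 0.8571.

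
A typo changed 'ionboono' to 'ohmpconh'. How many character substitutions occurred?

Differing positions: 1, 2, 3, 4, 5, 8. Hamming distance = 6.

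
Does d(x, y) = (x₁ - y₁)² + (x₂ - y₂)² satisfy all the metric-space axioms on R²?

No. The squared Euclidean distance fails the triangle inequality. Counterexample: x = (0, 0), y = (1, 5), z = (2, 10). d(x,z) = 2² + 10² = 104, but d(x,y) + d(y,z) = (1² + 5²) + (1² + 5²) = 26 + 26 = 52. Since 104 > 52, the triangle inequality is violated. (Note: √d, the ordinary Euclidean distance, IS a metric.)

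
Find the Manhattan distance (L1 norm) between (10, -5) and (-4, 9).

Σ|x_i - y_i| = |10 - (-4)| + |-5 - 9| = 14 + 14 = 28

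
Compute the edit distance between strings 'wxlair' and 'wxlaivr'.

Let D[i][j] be the edit distance between the first i characters of 'wxlair' and the first j characters of 'wxlaivr', with D[i][0] = i, D[0][j] = j, and D[i][j] = D[i-1][j-1] if the characters match, else 1 + min(D[i-1][j], D[i][j-1], D[i-1][j-1]). Filling the table (rows: prefixes of 'wxlair', columns: prefixes of 'wxlaivr'):
     ε  w  x  l  a  i  v  r
  ε  0  1  2  3  4  5  6  7
  w  1  0  1  2  3  4  5  6
  x  2  1  0  1  2  3  4  5
  l  3  2  1  0  1  2  3  4
  a  4  3  2  1  0  1  2  3
  i  5  4  3  2  1  0  1  2
  r  6  5  4  3  2  1  1  1
The bottom-right entry gives D[6][7] = 1, so no sequence of fewer than 1 edit works. Backtracking through the table gives one optimal edit sequence (1 edit):
  wxlair → wxlaivr (ins v @6)
Edit distance = 1.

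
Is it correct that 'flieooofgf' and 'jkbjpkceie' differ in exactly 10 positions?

Differing positions: 1, 2, 3, 4, 5, 6, 7, 8, 9, 10. Hamming distance = 10, so the claim is true.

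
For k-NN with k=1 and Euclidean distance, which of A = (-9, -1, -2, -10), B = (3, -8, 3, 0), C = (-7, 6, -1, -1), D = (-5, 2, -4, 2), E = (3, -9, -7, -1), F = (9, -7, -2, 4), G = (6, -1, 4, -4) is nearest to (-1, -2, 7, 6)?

Distances: d(A) ≈ 20.0499, d(B) ≈ 10.198, d(C) ≈ 14.5945, d(D) = 13, d(E) ≈ 17.6068, d(F) ≈ 14.4914, d(G) ≈ 12.6095. Nearest: B = (3, -8, 3, 0) with distance 10.198.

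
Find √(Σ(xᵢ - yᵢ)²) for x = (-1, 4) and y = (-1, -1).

√(Σ(x_i - y_i)²) = √((-1 - (-1))² + (4 - (-1))²)
= √(0² + 5²) = √(0 + 25) = √25 = 5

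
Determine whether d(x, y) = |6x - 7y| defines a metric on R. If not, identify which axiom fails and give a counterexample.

No. d fails symmetry: d(9, 5) = |6·9 - 7·5| = |19| = 19, but d(5, 9) = |6·5 - 7·9| = |-33| = 33. Since 19 ≠ 33, d(x,y) ≠ d(y,x) in general.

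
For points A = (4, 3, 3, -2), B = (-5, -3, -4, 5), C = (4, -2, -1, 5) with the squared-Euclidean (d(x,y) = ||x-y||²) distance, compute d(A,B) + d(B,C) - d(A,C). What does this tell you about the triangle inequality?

d(A,B) = 9² + 6² + 7² + 7² = 215, d(B,C) = 9² + 1² + 3² + 0² = 91, d(A,C) = 0² + 5² + 4² + 7² = 90.
d(A,B) + d(B,C) - d(A,C) = 215 + 91 - 90 = 306 - 90 = 216. This is ≥ 0, so the triangle inequality holds for these points.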